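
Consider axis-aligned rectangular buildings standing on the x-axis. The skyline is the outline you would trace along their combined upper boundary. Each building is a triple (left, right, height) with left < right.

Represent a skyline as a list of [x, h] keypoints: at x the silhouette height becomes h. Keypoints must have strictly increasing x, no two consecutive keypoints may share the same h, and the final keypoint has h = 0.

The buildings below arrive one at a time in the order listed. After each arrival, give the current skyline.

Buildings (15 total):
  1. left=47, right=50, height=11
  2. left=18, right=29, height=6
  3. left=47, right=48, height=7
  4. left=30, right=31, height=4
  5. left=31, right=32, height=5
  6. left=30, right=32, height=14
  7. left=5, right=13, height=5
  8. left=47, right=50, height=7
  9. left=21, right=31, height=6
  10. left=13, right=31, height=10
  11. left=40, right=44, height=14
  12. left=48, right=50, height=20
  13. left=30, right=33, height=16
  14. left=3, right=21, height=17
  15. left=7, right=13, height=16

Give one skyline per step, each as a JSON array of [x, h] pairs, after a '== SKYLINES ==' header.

== SKYLINES ==
[[47,11],[50,0]]
[[18,6],[29,0],[47,11],[50,0]]
[[18,6],[29,0],[47,11],[50,0]]
[[18,6],[29,0],[30,4],[31,0],[47,11],[50,0]]
[[18,6],[29,0],[30,4],[31,5],[32,0],[47,11],[50,0]]
[[18,6],[29,0],[30,14],[32,0],[47,11],[50,0]]
[[5,5],[13,0],[18,6],[29,0],[30,14],[32,0],[47,11],[50,0]]
[[5,5],[13,0],[18,6],[29,0],[30,14],[32,0],[47,11],[50,0]]
[[5,5],[13,0],[18,6],[30,14],[32,0],[47,11],[50,0]]
[[5,5],[13,10],[30,14],[32,0],[47,11],[50,0]]
[[5,5],[13,10],[30,14],[32,0],[40,14],[44,0],[47,11],[50,0]]
[[5,5],[13,10],[30,14],[32,0],[40,14],[44,0],[47,11],[48,20],[50,0]]
[[5,5],[13,10],[30,16],[33,0],[40,14],[44,0],[47,11],[48,20],[50,0]]
[[3,17],[21,10],[30,16],[33,0],[40,14],[44,0],[47,11],[48,20],[50,0]]
[[3,17],[21,10],[30,16],[33,0],[40,14],[44,0],[47,11],[48,20],[50,0]]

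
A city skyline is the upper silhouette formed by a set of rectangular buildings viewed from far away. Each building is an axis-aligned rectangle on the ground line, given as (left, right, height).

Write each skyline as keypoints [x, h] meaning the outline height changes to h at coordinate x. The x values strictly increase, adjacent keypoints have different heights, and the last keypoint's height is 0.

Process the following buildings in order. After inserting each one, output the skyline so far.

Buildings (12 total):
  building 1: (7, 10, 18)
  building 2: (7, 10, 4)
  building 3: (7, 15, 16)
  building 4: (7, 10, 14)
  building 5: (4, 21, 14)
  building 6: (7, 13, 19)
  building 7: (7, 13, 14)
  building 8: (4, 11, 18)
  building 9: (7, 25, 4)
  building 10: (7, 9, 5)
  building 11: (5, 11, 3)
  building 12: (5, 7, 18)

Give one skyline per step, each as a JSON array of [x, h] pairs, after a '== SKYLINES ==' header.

== SKYLINES ==
[[7,18],[10,0]]
[[7,18],[10,0]]
[[7,18],[10,16],[15,0]]
[[7,18],[10,16],[15,0]]
[[4,14],[7,18],[10,16],[15,14],[21,0]]
[[4,14],[7,19],[13,16],[15,14],[21,0]]
[[4,14],[7,19],[13,16],[15,14],[21,0]]
[[4,18],[7,19],[13,16],[15,14],[21,0]]
[[4,18],[7,19],[13,16],[15,14],[21,4],[25,0]]
[[4,18],[7,19],[13,16],[15,14],[21,4],[25,0]]
[[4,18],[7,19],[13,16],[15,14],[21,4],[25,0]]
[[4,18],[7,19],[13,16],[15,14],[21,4],[25,0]]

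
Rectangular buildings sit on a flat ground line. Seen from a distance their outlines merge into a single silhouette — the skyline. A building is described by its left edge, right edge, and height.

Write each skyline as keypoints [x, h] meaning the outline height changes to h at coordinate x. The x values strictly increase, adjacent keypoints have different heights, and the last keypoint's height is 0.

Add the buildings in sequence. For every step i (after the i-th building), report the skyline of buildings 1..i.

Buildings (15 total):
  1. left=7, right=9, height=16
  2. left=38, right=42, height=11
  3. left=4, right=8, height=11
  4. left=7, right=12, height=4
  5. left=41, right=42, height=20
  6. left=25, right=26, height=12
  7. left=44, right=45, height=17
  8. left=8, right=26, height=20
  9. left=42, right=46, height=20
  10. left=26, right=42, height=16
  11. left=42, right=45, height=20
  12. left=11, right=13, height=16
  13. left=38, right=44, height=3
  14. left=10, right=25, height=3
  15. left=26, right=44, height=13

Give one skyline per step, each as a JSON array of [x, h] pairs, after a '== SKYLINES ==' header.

== SKYLINES ==
[[7,16],[9,0]]
[[7,16],[9,0],[38,11],[42,0]]
[[4,11],[7,16],[9,0],[38,11],[42,0]]
[[4,11],[7,16],[9,4],[12,0],[38,11],[42,0]]
[[4,11],[7,16],[9,4],[12,0],[38,11],[41,20],[42,0]]
[[4,11],[7,16],[9,4],[12,0],[25,12],[26,0],[38,11],[41,20],[42,0]]
[[4,11],[7,16],[9,4],[12,0],[25,12],[26,0],[38,11],[41,20],[42,0],[44,17],[45,0]]
[[4,11],[7,16],[8,20],[26,0],[38,11],[41,20],[42,0],[44,17],[45,0]]
[[4,11],[7,16],[8,20],[26,0],[38,11],[41,20],[46,0]]
[[4,11],[7,16],[8,20],[26,16],[41,20],[46,0]]
[[4,11],[7,16],[8,20],[26,16],[41,20],[46,0]]
[[4,11],[7,16],[8,20],[26,16],[41,20],[46,0]]
[[4,11],[7,16],[8,20],[26,16],[41,20],[46,0]]
[[4,11],[7,16],[8,20],[26,16],[41,20],[46,0]]
[[4,11],[7,16],[8,20],[26,16],[41,20],[46,0]]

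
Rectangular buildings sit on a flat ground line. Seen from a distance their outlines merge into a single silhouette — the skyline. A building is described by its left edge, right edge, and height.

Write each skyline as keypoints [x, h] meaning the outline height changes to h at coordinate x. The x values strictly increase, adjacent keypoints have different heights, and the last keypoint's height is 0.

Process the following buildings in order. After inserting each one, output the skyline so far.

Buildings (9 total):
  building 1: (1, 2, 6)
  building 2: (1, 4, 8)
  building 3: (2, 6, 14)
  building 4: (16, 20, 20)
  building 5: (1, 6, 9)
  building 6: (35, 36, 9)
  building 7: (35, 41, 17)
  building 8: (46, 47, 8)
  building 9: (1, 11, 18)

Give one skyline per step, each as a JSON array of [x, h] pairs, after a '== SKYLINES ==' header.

== SKYLINES ==
[[1,6],[2,0]]
[[1,8],[4,0]]
[[1,8],[2,14],[6,0]]
[[1,8],[2,14],[6,0],[16,20],[20,0]]
[[1,9],[2,14],[6,0],[16,20],[20,0]]
[[1,9],[2,14],[6,0],[16,20],[20,0],[35,9],[36,0]]
[[1,9],[2,14],[6,0],[16,20],[20,0],[35,17],[41,0]]
[[1,9],[2,14],[6,0],[16,20],[20,0],[35,17],[41,0],[46,8],[47,0]]
[[1,18],[11,0],[16,20],[20,0],[35,17],[41,0],[46,8],[47,0]]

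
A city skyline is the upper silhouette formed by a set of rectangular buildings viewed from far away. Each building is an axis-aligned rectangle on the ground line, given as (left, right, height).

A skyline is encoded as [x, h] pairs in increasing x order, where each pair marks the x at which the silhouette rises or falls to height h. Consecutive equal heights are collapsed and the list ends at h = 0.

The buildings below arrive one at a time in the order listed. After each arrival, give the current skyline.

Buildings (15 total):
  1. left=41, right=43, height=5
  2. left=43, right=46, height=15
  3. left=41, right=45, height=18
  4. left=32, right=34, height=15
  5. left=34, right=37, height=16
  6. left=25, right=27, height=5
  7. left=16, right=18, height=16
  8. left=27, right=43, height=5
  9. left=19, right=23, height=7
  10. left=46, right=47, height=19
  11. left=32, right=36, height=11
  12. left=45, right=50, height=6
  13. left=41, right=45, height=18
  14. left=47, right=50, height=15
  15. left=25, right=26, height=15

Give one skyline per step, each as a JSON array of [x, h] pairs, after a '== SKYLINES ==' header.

== SKYLINES ==
[[41,5],[43,0]]
[[41,5],[43,15],[46,0]]
[[41,18],[45,15],[46,0]]
[[32,15],[34,0],[41,18],[45,15],[46,0]]
[[32,15],[34,16],[37,0],[41,18],[45,15],[46,0]]
[[25,5],[27,0],[32,15],[34,16],[37,0],[41,18],[45,15],[46,0]]
[[16,16],[18,0],[25,5],[27,0],[32,15],[34,16],[37,0],[41,18],[45,15],[46,0]]
[[16,16],[18,0],[25,5],[32,15],[34,16],[37,5],[41,18],[45,15],[46,0]]
[[16,16],[18,0],[19,7],[23,0],[25,5],[32,15],[34,16],[37,5],[41,18],[45,15],[46,0]]
[[16,16],[18,0],[19,7],[23,0],[25,5],[32,15],[34,16],[37,5],[41,18],[45,15],[46,19],[47,0]]
[[16,16],[18,0],[19,7],[23,0],[25,5],[32,15],[34,16],[37,5],[41,18],[45,15],[46,19],[47,0]]
[[16,16],[18,0],[19,7],[23,0],[25,5],[32,15],[34,16],[37,5],[41,18],[45,15],[46,19],[47,6],[50,0]]
[[16,16],[18,0],[19,7],[23,0],[25,5],[32,15],[34,16],[37,5],[41,18],[45,15],[46,19],[47,6],[50,0]]
[[16,16],[18,0],[19,7],[23,0],[25,5],[32,15],[34,16],[37,5],[41,18],[45,15],[46,19],[47,15],[50,0]]
[[16,16],[18,0],[19,7],[23,0],[25,15],[26,5],[32,15],[34,16],[37,5],[41,18],[45,15],[46,19],[47,15],[50,0]]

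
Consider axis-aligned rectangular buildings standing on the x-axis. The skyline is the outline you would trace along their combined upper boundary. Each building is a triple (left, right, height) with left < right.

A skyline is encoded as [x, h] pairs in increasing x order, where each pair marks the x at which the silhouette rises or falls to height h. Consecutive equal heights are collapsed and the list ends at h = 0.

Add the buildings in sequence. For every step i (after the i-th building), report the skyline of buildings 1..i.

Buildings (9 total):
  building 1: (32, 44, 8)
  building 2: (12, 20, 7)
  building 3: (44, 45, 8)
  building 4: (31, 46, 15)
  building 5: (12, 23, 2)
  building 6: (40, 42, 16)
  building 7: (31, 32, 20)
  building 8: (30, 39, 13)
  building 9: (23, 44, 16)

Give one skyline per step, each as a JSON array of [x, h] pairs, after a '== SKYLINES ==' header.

== SKYLINES ==
[[32,8],[44,0]]
[[12,7],[20,0],[32,8],[44,0]]
[[12,7],[20,0],[32,8],[45,0]]
[[12,7],[20,0],[31,15],[46,0]]
[[12,7],[20,2],[23,0],[31,15],[46,0]]
[[12,7],[20,2],[23,0],[31,15],[40,16],[42,15],[46,0]]
[[12,7],[20,2],[23,0],[31,20],[32,15],[40,16],[42,15],[46,0]]
[[12,7],[20,2],[23,0],[30,13],[31,20],[32,15],[40,16],[42,15],[46,0]]
[[12,7],[20,2],[23,16],[31,20],[32,16],[44,15],[46,0]]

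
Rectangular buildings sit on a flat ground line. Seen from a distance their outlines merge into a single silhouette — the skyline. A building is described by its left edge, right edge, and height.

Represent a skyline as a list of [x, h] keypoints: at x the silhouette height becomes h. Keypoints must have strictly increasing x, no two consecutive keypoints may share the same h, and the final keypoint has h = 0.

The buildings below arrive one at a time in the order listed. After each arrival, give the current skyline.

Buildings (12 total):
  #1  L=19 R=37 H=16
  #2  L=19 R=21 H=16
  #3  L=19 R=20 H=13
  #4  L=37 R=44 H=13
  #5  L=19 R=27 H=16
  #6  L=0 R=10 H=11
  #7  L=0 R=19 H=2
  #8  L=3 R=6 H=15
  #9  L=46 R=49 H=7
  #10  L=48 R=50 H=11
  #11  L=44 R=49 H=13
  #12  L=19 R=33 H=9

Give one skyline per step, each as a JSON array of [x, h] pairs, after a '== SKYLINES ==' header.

== SKYLINES ==
[[19,16],[37,0]]
[[19,16],[37,0]]
[[19,16],[37,0]]
[[19,16],[37,13],[44,0]]
[[19,16],[37,13],[44,0]]
[[0,11],[10,0],[19,16],[37,13],[44,0]]
[[0,11],[10,2],[19,16],[37,13],[44,0]]
[[0,11],[3,15],[6,11],[10,2],[19,16],[37,13],[44,0]]
[[0,11],[3,15],[6,11],[10,2],[19,16],[37,13],[44,0],[46,7],[49,0]]
[[0,11],[3,15],[6,11],[10,2],[19,16],[37,13],[44,0],[46,7],[48,11],[50,0]]
[[0,11],[3,15],[6,11],[10,2],[19,16],[37,13],[49,11],[50,0]]
[[0,11],[3,15],[6,11],[10,2],[19,16],[37,13],[49,11],[50,0]]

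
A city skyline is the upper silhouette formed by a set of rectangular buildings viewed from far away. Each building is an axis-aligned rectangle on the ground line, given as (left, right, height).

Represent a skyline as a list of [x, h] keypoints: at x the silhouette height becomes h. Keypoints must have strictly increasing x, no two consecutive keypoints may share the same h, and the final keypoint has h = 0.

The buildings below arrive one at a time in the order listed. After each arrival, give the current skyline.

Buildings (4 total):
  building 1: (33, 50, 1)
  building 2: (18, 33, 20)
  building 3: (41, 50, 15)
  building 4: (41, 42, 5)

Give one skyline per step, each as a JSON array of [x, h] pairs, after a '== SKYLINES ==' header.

== SKYLINES ==
[[33,1],[50,0]]
[[18,20],[33,1],[50,0]]
[[18,20],[33,1],[41,15],[50,0]]
[[18,20],[33,1],[41,15],[50,0]]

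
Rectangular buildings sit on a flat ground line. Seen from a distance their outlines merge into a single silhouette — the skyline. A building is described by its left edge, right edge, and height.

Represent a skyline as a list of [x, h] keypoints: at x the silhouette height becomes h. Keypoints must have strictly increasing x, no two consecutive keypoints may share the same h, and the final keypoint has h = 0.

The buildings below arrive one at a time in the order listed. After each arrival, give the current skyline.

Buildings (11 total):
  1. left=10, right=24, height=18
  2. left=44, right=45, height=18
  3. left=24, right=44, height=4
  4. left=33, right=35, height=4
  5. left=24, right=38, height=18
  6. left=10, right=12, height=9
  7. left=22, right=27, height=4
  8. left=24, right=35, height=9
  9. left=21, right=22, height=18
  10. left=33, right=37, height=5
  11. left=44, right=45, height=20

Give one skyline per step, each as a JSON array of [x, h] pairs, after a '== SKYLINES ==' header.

== SKYLINES ==
[[10,18],[24,0]]
[[10,18],[24,0],[44,18],[45,0]]
[[10,18],[24,4],[44,18],[45,0]]
[[10,18],[24,4],[44,18],[45,0]]
[[10,18],[38,4],[44,18],[45,0]]
[[10,18],[38,4],[44,18],[45,0]]
[[10,18],[38,4],[44,18],[45,0]]
[[10,18],[38,4],[44,18],[45,0]]
[[10,18],[38,4],[44,18],[45,0]]
[[10,18],[38,4],[44,18],[45,0]]
[[10,18],[38,4],[44,20],[45,0]]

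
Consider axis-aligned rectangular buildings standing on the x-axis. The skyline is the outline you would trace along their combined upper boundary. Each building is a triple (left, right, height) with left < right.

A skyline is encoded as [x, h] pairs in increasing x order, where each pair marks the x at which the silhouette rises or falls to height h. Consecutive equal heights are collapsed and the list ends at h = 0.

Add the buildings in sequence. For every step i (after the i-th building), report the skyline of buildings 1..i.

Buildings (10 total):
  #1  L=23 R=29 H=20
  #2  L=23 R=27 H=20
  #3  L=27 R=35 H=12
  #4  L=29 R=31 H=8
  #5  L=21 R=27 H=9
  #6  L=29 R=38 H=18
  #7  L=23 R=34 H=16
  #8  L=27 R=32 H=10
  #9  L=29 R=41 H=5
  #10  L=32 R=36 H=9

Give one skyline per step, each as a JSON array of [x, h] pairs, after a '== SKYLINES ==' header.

== SKYLINES ==
[[23,20],[29,0]]
[[23,20],[29,0]]
[[23,20],[29,12],[35,0]]
[[23,20],[29,12],[35,0]]
[[21,9],[23,20],[29,12],[35,0]]
[[21,9],[23,20],[29,18],[38,0]]
[[21,9],[23,20],[29,18],[38,0]]
[[21,9],[23,20],[29,18],[38,0]]
[[21,9],[23,20],[29,18],[38,5],[41,0]]
[[21,9],[23,20],[29,18],[38,5],[41,0]]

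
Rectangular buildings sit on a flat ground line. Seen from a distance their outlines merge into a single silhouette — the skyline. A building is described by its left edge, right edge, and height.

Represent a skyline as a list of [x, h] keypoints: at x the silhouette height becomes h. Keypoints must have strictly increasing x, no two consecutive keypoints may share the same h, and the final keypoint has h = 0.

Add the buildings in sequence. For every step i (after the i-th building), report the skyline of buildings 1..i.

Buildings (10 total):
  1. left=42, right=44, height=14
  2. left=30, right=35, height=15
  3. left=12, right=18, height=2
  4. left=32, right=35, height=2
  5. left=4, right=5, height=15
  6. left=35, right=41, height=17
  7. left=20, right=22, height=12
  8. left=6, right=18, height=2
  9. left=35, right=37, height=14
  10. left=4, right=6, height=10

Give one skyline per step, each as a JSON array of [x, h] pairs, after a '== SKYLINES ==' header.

== SKYLINES ==
[[42,14],[44,0]]
[[30,15],[35,0],[42,14],[44,0]]
[[12,2],[18,0],[30,15],[35,0],[42,14],[44,0]]
[[12,2],[18,0],[30,15],[35,0],[42,14],[44,0]]
[[4,15],[5,0],[12,2],[18,0],[30,15],[35,0],[42,14],[44,0]]
[[4,15],[5,0],[12,2],[18,0],[30,15],[35,17],[41,0],[42,14],[44,0]]
[[4,15],[5,0],[12,2],[18,0],[20,12],[22,0],[30,15],[35,17],[41,0],[42,14],[44,0]]
[[4,15],[5,0],[6,2],[18,0],[20,12],[22,0],[30,15],[35,17],[41,0],[42,14],[44,0]]
[[4,15],[5,0],[6,2],[18,0],[20,12],[22,0],[30,15],[35,17],[41,0],[42,14],[44,0]]
[[4,15],[5,10],[6,2],[18,0],[20,12],[22,0],[30,15],[35,17],[41,0],[42,14],[44,0]]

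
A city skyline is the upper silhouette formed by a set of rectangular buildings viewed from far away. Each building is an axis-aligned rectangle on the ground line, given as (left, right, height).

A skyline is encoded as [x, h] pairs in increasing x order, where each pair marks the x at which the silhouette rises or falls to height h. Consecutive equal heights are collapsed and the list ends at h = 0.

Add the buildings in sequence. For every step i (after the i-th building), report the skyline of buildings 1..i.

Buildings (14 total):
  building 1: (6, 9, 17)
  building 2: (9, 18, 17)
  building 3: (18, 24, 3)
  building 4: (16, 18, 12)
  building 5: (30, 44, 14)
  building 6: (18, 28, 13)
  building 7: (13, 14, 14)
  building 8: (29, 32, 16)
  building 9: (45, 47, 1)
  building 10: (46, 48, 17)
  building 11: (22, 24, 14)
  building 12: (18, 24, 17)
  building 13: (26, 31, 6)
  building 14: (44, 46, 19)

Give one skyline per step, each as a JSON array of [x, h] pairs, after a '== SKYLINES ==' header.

== SKYLINES ==
[[6,17],[9,0]]
[[6,17],[18,0]]
[[6,17],[18,3],[24,0]]
[[6,17],[18,3],[24,0]]
[[6,17],[18,3],[24,0],[30,14],[44,0]]
[[6,17],[18,13],[28,0],[30,14],[44,0]]
[[6,17],[18,13],[28,0],[30,14],[44,0]]
[[6,17],[18,13],[28,0],[29,16],[32,14],[44,0]]
[[6,17],[18,13],[28,0],[29,16],[32,14],[44,0],[45,1],[47,0]]
[[6,17],[18,13],[28,0],[29,16],[32,14],[44,0],[45,1],[46,17],[48,0]]
[[6,17],[18,13],[22,14],[24,13],[28,0],[29,16],[32,14],[44,0],[45,1],[46,17],[48,0]]
[[6,17],[24,13],[28,0],[29,16],[32,14],[44,0],[45,1],[46,17],[48,0]]
[[6,17],[24,13],[28,6],[29,16],[32,14],[44,0],[45,1],[46,17],[48,0]]
[[6,17],[24,13],[28,6],[29,16],[32,14],[44,19],[46,17],[48,0]]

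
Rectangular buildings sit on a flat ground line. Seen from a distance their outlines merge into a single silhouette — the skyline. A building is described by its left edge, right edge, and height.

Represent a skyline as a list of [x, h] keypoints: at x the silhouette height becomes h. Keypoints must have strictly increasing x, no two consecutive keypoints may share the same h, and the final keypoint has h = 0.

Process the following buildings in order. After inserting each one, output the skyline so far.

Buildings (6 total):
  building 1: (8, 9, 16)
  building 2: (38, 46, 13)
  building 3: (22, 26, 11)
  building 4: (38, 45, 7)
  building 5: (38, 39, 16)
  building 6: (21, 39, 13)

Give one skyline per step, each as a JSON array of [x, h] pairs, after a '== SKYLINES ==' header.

== SKYLINES ==
[[8,16],[9,0]]
[[8,16],[9,0],[38,13],[46,0]]
[[8,16],[9,0],[22,11],[26,0],[38,13],[46,0]]
[[8,16],[9,0],[22,11],[26,0],[38,13],[46,0]]
[[8,16],[9,0],[22,11],[26,0],[38,16],[39,13],[46,0]]
[[8,16],[9,0],[21,13],[38,16],[39,13],[46,0]]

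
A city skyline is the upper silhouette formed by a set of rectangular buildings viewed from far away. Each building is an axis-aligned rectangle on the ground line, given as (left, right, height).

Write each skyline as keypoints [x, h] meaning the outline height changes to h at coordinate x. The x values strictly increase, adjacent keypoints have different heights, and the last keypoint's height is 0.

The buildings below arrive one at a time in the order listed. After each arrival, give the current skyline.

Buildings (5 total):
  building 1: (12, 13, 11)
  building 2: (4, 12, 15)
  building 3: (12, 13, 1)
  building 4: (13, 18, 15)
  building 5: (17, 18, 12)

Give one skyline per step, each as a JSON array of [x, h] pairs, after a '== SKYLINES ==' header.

== SKYLINES ==
[[12,11],[13,0]]
[[4,15],[12,11],[13,0]]
[[4,15],[12,11],[13,0]]
[[4,15],[12,11],[13,15],[18,0]]
[[4,15],[12,11],[13,15],[18,0]]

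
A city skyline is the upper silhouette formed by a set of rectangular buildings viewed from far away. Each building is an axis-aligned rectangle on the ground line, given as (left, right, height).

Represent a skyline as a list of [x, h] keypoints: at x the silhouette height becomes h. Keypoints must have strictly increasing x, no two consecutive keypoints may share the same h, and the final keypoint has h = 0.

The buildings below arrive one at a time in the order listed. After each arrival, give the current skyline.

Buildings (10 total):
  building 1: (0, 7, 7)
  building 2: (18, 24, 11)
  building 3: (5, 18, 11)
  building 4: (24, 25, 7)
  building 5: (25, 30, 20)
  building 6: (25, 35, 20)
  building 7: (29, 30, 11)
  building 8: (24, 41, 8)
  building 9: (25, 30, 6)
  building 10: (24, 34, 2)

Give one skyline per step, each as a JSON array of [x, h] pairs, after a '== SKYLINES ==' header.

== SKYLINES ==
[[0,7],[7,0]]
[[0,7],[7,0],[18,11],[24,0]]
[[0,7],[5,11],[24,0]]
[[0,7],[5,11],[24,7],[25,0]]
[[0,7],[5,11],[24,7],[25,20],[30,0]]
[[0,7],[5,11],[24,7],[25,20],[35,0]]
[[0,7],[5,11],[24,7],[25,20],[35,0]]
[[0,7],[5,11],[24,8],[25,20],[35,8],[41,0]]
[[0,7],[5,11],[24,8],[25,20],[35,8],[41,0]]
[[0,7],[5,11],[24,8],[25,20],[35,8],[41,0]]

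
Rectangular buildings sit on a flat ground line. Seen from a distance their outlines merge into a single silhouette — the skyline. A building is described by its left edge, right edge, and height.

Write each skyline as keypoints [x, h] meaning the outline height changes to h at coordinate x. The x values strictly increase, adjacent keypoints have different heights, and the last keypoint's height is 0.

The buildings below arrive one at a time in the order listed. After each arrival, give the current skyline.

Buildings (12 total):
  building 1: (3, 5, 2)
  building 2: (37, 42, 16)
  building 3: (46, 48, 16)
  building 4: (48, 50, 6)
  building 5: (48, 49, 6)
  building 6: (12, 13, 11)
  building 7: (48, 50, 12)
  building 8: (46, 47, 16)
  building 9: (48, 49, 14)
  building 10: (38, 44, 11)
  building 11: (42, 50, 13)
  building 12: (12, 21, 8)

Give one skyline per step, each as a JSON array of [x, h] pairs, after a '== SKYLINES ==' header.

== SKYLINES ==
[[3,2],[5,0]]
[[3,2],[5,0],[37,16],[42,0]]
[[3,2],[5,0],[37,16],[42,0],[46,16],[48,0]]
[[3,2],[5,0],[37,16],[42,0],[46,16],[48,6],[50,0]]
[[3,2],[5,0],[37,16],[42,0],[46,16],[48,6],[50,0]]
[[3,2],[5,0],[12,11],[13,0],[37,16],[42,0],[46,16],[48,6],[50,0]]
[[3,2],[5,0],[12,11],[13,0],[37,16],[42,0],[46,16],[48,12],[50,0]]
[[3,2],[5,0],[12,11],[13,0],[37,16],[42,0],[46,16],[48,12],[50,0]]
[[3,2],[5,0],[12,11],[13,0],[37,16],[42,0],[46,16],[48,14],[49,12],[50,0]]
[[3,2],[5,0],[12,11],[13,0],[37,16],[42,11],[44,0],[46,16],[48,14],[49,12],[50,0]]
[[3,2],[5,0],[12,11],[13,0],[37,16],[42,13],[46,16],[48,14],[49,13],[50,0]]
[[3,2],[5,0],[12,11],[13,8],[21,0],[37,16],[42,13],[46,16],[48,14],[49,13],[50,0]]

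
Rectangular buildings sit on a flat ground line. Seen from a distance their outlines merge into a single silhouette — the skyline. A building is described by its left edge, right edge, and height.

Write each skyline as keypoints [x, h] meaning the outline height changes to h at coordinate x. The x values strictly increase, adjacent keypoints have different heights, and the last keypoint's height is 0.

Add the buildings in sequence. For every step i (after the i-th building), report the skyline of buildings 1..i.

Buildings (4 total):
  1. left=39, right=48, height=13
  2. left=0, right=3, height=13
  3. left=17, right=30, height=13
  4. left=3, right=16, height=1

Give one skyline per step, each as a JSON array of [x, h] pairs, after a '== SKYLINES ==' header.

== SKYLINES ==
[[39,13],[48,0]]
[[0,13],[3,0],[39,13],[48,0]]
[[0,13],[3,0],[17,13],[30,0],[39,13],[48,0]]
[[0,13],[3,1],[16,0],[17,13],[30,0],[39,13],[48,0]]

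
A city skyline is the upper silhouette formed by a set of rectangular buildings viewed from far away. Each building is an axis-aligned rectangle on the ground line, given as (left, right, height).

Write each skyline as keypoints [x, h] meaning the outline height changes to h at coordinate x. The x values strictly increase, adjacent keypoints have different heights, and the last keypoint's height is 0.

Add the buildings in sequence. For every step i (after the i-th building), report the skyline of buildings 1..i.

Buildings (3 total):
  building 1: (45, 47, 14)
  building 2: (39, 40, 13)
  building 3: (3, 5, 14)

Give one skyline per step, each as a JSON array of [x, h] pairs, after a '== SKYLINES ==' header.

== SKYLINES ==
[[45,14],[47,0]]
[[39,13],[40,0],[45,14],[47,0]]
[[3,14],[5,0],[39,13],[40,0],[45,14],[47,0]]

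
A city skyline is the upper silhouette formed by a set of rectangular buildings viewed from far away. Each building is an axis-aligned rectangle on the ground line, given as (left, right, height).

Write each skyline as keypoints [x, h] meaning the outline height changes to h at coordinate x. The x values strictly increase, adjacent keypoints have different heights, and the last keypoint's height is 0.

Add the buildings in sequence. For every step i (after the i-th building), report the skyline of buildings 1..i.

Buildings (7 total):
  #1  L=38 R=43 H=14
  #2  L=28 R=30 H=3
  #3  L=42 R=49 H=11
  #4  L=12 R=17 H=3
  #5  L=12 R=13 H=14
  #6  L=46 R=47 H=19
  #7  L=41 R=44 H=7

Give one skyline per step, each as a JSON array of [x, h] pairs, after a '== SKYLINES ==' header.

== SKYLINES ==
[[38,14],[43,0]]
[[28,3],[30,0],[38,14],[43,0]]
[[28,3],[30,0],[38,14],[43,11],[49,0]]
[[12,3],[17,0],[28,3],[30,0],[38,14],[43,11],[49,0]]
[[12,14],[13,3],[17,0],[28,3],[30,0],[38,14],[43,11],[49,0]]
[[12,14],[13,3],[17,0],[28,3],[30,0],[38,14],[43,11],[46,19],[47,11],[49,0]]
[[12,14],[13,3],[17,0],[28,3],[30,0],[38,14],[43,11],[46,19],[47,11],[49,0]]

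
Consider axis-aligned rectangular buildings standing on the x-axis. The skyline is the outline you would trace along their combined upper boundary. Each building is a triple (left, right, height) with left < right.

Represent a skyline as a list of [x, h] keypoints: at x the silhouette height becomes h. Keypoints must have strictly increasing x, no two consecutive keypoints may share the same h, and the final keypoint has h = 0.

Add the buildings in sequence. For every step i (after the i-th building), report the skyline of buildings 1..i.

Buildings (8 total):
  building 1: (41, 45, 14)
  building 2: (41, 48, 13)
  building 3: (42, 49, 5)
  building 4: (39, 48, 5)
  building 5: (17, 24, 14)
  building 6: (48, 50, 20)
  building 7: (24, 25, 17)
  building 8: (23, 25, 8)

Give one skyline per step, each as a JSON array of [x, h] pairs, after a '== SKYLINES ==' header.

== SKYLINES ==
[[41,14],[45,0]]
[[41,14],[45,13],[48,0]]
[[41,14],[45,13],[48,5],[49,0]]
[[39,5],[41,14],[45,13],[48,5],[49,0]]
[[17,14],[24,0],[39,5],[41,14],[45,13],[48,5],[49,0]]
[[17,14],[24,0],[39,5],[41,14],[45,13],[48,20],[50,0]]
[[17,14],[24,17],[25,0],[39,5],[41,14],[45,13],[48,20],[50,0]]
[[17,14],[24,17],[25,0],[39,5],[41,14],[45,13],[48,20],[50,0]]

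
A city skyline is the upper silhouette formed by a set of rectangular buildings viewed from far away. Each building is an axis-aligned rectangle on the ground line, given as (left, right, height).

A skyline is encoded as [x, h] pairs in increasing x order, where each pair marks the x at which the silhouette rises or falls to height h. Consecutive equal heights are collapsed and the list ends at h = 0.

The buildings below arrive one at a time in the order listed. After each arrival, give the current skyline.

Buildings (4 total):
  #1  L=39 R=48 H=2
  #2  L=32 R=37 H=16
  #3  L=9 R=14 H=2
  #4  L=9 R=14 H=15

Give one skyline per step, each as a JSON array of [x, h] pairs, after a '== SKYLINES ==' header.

== SKYLINES ==
[[39,2],[48,0]]
[[32,16],[37,0],[39,2],[48,0]]
[[9,2],[14,0],[32,16],[37,0],[39,2],[48,0]]
[[9,15],[14,0],[32,16],[37,0],[39,2],[48,0]]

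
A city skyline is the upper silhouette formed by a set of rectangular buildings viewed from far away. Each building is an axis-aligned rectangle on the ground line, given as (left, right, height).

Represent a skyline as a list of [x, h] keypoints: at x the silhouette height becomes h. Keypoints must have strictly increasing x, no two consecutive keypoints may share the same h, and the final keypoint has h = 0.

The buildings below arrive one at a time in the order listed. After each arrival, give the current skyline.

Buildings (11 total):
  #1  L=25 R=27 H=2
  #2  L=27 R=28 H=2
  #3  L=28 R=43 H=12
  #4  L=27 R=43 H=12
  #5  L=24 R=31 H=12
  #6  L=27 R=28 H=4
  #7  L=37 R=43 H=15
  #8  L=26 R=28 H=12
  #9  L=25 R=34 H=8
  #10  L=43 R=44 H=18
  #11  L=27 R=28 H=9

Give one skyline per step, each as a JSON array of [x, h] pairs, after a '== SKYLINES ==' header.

== SKYLINES ==
[[25,2],[27,0]]
[[25,2],[28,0]]
[[25,2],[28,12],[43,0]]
[[25,2],[27,12],[43,0]]
[[24,12],[43,0]]
[[24,12],[43,0]]
[[24,12],[37,15],[43,0]]
[[24,12],[37,15],[43,0]]
[[24,12],[37,15],[43,0]]
[[24,12],[37,15],[43,18],[44,0]]
[[24,12],[37,15],[43,18],[44,0]]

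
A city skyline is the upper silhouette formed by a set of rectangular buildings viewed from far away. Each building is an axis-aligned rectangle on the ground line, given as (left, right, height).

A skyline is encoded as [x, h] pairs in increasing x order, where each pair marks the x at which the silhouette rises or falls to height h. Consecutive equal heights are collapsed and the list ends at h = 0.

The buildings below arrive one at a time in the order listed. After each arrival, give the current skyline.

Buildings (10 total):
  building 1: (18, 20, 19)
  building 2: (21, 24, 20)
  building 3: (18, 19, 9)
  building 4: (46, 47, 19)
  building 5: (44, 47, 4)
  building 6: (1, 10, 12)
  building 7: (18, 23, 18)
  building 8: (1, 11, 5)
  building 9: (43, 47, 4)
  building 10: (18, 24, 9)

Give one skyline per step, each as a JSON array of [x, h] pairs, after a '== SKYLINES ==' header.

== SKYLINES ==
[[18,19],[20,0]]
[[18,19],[20,0],[21,20],[24,0]]
[[18,19],[20,0],[21,20],[24,0]]
[[18,19],[20,0],[21,20],[24,0],[46,19],[47,0]]
[[18,19],[20,0],[21,20],[24,0],[44,4],[46,19],[47,0]]
[[1,12],[10,0],[18,19],[20,0],[21,20],[24,0],[44,4],[46,19],[47,0]]
[[1,12],[10,0],[18,19],[20,18],[21,20],[24,0],[44,4],[46,19],[47,0]]
[[1,12],[10,5],[11,0],[18,19],[20,18],[21,20],[24,0],[44,4],[46,19],[47,0]]
[[1,12],[10,5],[11,0],[18,19],[20,18],[21,20],[24,0],[43,4],[46,19],[47,0]]
[[1,12],[10,5],[11,0],[18,19],[20,18],[21,20],[24,0],[43,4],[46,19],[47,0]]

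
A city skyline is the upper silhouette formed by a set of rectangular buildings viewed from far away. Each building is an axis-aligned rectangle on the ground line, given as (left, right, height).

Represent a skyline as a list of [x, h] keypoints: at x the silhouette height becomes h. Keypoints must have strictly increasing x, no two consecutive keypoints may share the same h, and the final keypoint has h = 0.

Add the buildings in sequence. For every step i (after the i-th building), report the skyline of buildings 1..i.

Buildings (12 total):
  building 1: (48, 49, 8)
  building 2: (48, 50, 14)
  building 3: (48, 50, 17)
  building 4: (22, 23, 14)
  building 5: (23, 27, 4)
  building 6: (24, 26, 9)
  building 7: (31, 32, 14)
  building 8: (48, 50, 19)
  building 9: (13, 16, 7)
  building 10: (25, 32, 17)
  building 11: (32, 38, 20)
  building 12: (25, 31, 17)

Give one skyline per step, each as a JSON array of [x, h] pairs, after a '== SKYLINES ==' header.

== SKYLINES ==
[[48,8],[49,0]]
[[48,14],[50,0]]
[[48,17],[50,0]]
[[22,14],[23,0],[48,17],[50,0]]
[[22,14],[23,4],[27,0],[48,17],[50,0]]
[[22,14],[23,4],[24,9],[26,4],[27,0],[48,17],[50,0]]
[[22,14],[23,4],[24,9],[26,4],[27,0],[31,14],[32,0],[48,17],[50,0]]
[[22,14],[23,4],[24,9],[26,4],[27,0],[31,14],[32,0],[48,19],[50,0]]
[[13,7],[16,0],[22,14],[23,4],[24,9],[26,4],[27,0],[31,14],[32,0],[48,19],[50,0]]
[[13,7],[16,0],[22,14],[23,4],[24,9],[25,17],[32,0],[48,19],[50,0]]
[[13,7],[16,0],[22,14],[23,4],[24,9],[25,17],[32,20],[38,0],[48,19],[50,0]]
[[13,7],[16,0],[22,14],[23,4],[24,9],[25,17],[32,20],[38,0],[48,19],[50,0]]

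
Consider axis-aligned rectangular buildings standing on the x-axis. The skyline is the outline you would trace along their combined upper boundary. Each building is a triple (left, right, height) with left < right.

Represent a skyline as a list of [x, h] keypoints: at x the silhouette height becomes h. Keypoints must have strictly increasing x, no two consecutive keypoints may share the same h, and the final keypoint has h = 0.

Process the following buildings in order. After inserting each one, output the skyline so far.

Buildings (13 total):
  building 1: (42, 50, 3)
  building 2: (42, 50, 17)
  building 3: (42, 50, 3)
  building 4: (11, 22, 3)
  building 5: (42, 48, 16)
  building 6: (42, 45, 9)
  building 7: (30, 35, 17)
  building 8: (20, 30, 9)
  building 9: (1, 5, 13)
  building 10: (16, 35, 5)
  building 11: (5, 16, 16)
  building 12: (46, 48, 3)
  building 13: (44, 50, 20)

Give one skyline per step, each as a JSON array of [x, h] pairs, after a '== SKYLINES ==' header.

== SKYLINES ==
[[42,3],[50,0]]
[[42,17],[50,0]]
[[42,17],[50,0]]
[[11,3],[22,0],[42,17],[50,0]]
[[11,3],[22,0],[42,17],[50,0]]
[[11,3],[22,0],[42,17],[50,0]]
[[11,3],[22,0],[30,17],[35,0],[42,17],[50,0]]
[[11,3],[20,9],[30,17],[35,0],[42,17],[50,0]]
[[1,13],[5,0],[11,3],[20,9],[30,17],[35,0],[42,17],[50,0]]
[[1,13],[5,0],[11,3],[16,5],[20,9],[30,17],[35,0],[42,17],[50,0]]
[[1,13],[5,16],[16,5],[20,9],[30,17],[35,0],[42,17],[50,0]]
[[1,13],[5,16],[16,5],[20,9],[30,17],[35,0],[42,17],[50,0]]
[[1,13],[5,16],[16,5],[20,9],[30,17],[35,0],[42,17],[44,20],[50,0]]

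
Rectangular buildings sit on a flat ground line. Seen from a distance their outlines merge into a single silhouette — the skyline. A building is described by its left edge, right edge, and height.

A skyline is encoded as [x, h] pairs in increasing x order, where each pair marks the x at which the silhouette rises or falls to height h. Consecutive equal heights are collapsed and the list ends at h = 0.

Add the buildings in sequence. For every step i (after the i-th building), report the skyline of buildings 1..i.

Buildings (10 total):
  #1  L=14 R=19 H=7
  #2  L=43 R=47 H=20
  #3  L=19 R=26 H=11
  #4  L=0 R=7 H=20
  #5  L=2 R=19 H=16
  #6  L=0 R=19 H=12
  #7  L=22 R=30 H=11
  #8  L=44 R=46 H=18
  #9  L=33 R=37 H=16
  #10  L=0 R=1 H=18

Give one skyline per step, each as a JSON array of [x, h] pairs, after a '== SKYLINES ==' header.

== SKYLINES ==
[[14,7],[19,0]]
[[14,7],[19,0],[43,20],[47,0]]
[[14,7],[19,11],[26,0],[43,20],[47,0]]
[[0,20],[7,0],[14,7],[19,11],[26,0],[43,20],[47,0]]
[[0,20],[7,16],[19,11],[26,0],[43,20],[47,0]]
[[0,20],[7,16],[19,11],[26,0],[43,20],[47,0]]
[[0,20],[7,16],[19,11],[30,0],[43,20],[47,0]]
[[0,20],[7,16],[19,11],[30,0],[43,20],[47,0]]
[[0,20],[7,16],[19,11],[30,0],[33,16],[37,0],[43,20],[47,0]]
[[0,20],[7,16],[19,11],[30,0],[33,16],[37,0],[43,20],[47,0]]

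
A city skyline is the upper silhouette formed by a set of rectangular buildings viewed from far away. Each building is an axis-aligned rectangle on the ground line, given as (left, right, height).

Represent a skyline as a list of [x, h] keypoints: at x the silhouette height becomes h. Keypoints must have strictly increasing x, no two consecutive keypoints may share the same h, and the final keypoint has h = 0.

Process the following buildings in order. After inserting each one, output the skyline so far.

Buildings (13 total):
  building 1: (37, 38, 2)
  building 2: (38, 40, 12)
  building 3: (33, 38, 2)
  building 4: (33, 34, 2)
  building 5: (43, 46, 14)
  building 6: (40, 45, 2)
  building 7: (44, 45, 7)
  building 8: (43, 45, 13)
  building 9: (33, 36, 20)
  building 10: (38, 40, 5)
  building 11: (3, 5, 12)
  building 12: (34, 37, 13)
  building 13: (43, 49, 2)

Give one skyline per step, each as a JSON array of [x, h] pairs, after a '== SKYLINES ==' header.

== SKYLINES ==
[[37,2],[38,0]]
[[37,2],[38,12],[40,0]]
[[33,2],[38,12],[40,0]]
[[33,2],[38,12],[40,0]]
[[33,2],[38,12],[40,0],[43,14],[46,0]]
[[33,2],[38,12],[40,2],[43,14],[46,0]]
[[33,2],[38,12],[40,2],[43,14],[46,0]]
[[33,2],[38,12],[40,2],[43,14],[46,0]]
[[33,20],[36,2],[38,12],[40,2],[43,14],[46,0]]
[[33,20],[36,2],[38,12],[40,2],[43,14],[46,0]]
[[3,12],[5,0],[33,20],[36,2],[38,12],[40,2],[43,14],[46,0]]
[[3,12],[5,0],[33,20],[36,13],[37,2],[38,12],[40,2],[43,14],[46,0]]
[[3,12],[5,0],[33,20],[36,13],[37,2],[38,12],[40,2],[43,14],[46,2],[49,0]]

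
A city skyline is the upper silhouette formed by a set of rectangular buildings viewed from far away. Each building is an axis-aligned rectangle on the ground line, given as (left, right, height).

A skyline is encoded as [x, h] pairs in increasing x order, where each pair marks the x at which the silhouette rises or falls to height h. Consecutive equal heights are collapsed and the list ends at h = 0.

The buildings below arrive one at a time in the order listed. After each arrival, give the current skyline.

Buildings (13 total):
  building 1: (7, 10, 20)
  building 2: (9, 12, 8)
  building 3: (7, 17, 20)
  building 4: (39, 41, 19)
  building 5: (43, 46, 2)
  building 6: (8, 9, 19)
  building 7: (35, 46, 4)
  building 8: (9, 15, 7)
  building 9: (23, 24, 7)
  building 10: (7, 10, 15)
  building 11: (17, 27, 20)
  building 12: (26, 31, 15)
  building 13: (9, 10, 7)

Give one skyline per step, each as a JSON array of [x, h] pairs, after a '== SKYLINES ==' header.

== SKYLINES ==
[[7,20],[10,0]]
[[7,20],[10,8],[12,0]]
[[7,20],[17,0]]
[[7,20],[17,0],[39,19],[41,0]]
[[7,20],[17,0],[39,19],[41,0],[43,2],[46,0]]
[[7,20],[17,0],[39,19],[41,0],[43,2],[46,0]]
[[7,20],[17,0],[35,4],[39,19],[41,4],[46,0]]
[[7,20],[17,0],[35,4],[39,19],[41,4],[46,0]]
[[7,20],[17,0],[23,7],[24,0],[35,4],[39,19],[41,4],[46,0]]
[[7,20],[17,0],[23,7],[24,0],[35,4],[39,19],[41,4],[46,0]]
[[7,20],[27,0],[35,4],[39,19],[41,4],[46,0]]
[[7,20],[27,15],[31,0],[35,4],[39,19],[41,4],[46,0]]
[[7,20],[27,15],[31,0],[35,4],[39,19],[41,4],[46,0]]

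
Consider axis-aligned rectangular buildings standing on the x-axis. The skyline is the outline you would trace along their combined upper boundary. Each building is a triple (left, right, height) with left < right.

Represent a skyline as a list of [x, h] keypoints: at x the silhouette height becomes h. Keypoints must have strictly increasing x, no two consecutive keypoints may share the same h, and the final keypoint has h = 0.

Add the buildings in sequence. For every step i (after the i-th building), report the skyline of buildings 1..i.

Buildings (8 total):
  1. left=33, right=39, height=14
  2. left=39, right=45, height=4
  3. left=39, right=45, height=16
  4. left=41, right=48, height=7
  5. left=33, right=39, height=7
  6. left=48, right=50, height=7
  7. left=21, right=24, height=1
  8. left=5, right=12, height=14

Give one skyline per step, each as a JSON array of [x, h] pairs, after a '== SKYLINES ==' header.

== SKYLINES ==
[[33,14],[39,0]]
[[33,14],[39,4],[45,0]]
[[33,14],[39,16],[45,0]]
[[33,14],[39,16],[45,7],[48,0]]
[[33,14],[39,16],[45,7],[48,0]]
[[33,14],[39,16],[45,7],[50,0]]
[[21,1],[24,0],[33,14],[39,16],[45,7],[50,0]]
[[5,14],[12,0],[21,1],[24,0],[33,14],[39,16],[45,7],[50,0]]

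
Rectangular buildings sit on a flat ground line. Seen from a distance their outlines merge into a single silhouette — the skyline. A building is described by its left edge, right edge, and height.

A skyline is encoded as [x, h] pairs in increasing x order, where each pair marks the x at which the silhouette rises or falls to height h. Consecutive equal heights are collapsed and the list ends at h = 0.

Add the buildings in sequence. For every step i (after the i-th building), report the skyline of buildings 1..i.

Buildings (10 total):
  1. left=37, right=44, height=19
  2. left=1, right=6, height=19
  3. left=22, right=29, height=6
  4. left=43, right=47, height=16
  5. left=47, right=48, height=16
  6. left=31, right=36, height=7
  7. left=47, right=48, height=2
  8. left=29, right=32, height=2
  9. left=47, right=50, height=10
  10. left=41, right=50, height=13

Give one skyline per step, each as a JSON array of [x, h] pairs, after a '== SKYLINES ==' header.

== SKYLINES ==
[[37,19],[44,0]]
[[1,19],[6,0],[37,19],[44,0]]
[[1,19],[6,0],[22,6],[29,0],[37,19],[44,0]]
[[1,19],[6,0],[22,6],[29,0],[37,19],[44,16],[47,0]]
[[1,19],[6,0],[22,6],[29,0],[37,19],[44,16],[48,0]]
[[1,19],[6,0],[22,6],[29,0],[31,7],[36,0],[37,19],[44,16],[48,0]]
[[1,19],[6,0],[22,6],[29,0],[31,7],[36,0],[37,19],[44,16],[48,0]]
[[1,19],[6,0],[22,6],[29,2],[31,7],[36,0],[37,19],[44,16],[48,0]]
[[1,19],[6,0],[22,6],[29,2],[31,7],[36,0],[37,19],[44,16],[48,10],[50,0]]
[[1,19],[6,0],[22,6],[29,2],[31,7],[36,0],[37,19],[44,16],[48,13],[50,0]]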